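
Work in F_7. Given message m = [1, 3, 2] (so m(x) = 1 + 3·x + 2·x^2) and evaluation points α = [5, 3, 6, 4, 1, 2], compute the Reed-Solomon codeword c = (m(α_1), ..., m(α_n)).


c = [3, 0, 0, 3, 6, 1]

Message polynomial: m(x) = 1 + 3·x + 2·x^2 (mod 7).
For each evaluation point α_i, compute m(α_i) mod 7:
  α_1 = 5: Horner steps 2 → 6 → 3, so m(5) = 3.
  α_2 = 3: Horner steps 2 → 2 → 0, so m(3) = 0.
  α_3 = 6: Horner steps 2 → 1 → 0, so m(6) = 0.
  α_4 = 4: Horner steps 2 → 4 → 3, so m(4) = 3.
  α_5 = 1: Horner steps 2 → 5 → 6, so m(1) = 6.
  α_6 = 2: Horner steps 2 → 0 → 1, so m(2) = 1.
Codeword c = [3, 0, 0, 3, 6, 1] ∈ F_7^6.


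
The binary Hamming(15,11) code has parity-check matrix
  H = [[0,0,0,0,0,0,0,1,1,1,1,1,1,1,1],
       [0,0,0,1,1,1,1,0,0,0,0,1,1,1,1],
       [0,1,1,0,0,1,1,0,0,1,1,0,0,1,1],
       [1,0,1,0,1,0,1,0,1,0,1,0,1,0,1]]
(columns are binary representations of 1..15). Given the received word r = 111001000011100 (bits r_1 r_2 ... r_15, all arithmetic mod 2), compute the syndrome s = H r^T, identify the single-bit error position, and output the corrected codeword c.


s = (1, 1, 0, 0)^T, error position = 12, corrected codeword c = 111001000010100

Compute s = H r^T mod 2 one row at a time:
  s_1 = 0 + 0 + 0 + 1 + 1 + 1 + 0 + 0 = 3 ≡ 1 (mod 2).
  s_2 = 0 + 0 + 1 + 0 + 1 + 1 + 0 + 0 = 3 ≡ 1 (mod 2).
  s_3 = 1 + 1 + 1 + 0 + 0 + 1 + 0 + 0 = 4 ≡ 0 (mod 2).
  s_4 = 1 + 1 + 0 + 0 + 0 + 1 + 1 + 0 = 4 ≡ 0 (mod 2).
s = (1, 1, 0, 0)^T — this equals column 12 of H (binary 1100), so error is at position 12.
Correct: flip bit 12 of r = 111001000011100 to get c = 111001000010100.


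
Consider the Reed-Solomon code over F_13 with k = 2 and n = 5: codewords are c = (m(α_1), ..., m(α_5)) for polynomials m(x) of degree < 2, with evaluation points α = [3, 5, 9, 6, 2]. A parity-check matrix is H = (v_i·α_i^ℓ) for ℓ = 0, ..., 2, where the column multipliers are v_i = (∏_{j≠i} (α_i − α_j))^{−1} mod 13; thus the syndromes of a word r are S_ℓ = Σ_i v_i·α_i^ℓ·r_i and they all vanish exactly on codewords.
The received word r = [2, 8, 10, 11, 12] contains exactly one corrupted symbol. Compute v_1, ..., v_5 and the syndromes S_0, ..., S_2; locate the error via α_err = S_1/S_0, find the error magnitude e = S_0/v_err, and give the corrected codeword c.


S = (12, 4, 10), error at position 3, error magnitude e = 3, c = [2, 8, 7, 11, 12].

Step 1: column multipliers v_i = (∏_{j≠i}(α_i − α_j))^{−1} mod 13.
  i = 1 (α = 3): (3−5)(3−9)(3−6)(3−2) = (−2)·(−6)·(−3)·1 = −36 ≡ 3, so v_1 = 3^{−1} = 9 (mod 13).
  i = 2 (α = 5): (5−3)(5−9)(5−6)(5−2) = 2·(−4)·(−1)·3 = 24 ≡ 11, so v_2 = 11^{−1} = 6 (mod 13).
  i = 3 (α = 9): (9−3)(9−5)(9−6)(9−2) = 6·4·3·7 = 504 ≡ 10, so v_3 = 10^{−1} = 4 (mod 13).
  i = 4 (α = 6): (6−3)(6−5)(6−9)(6−2) = 3·1·(−3)·4 = −36 ≡ 3, so v_4 = 3^{−1} = 9 (mod 13).
  i = 5 (α = 2): (2−3)(2−5)(2−9)(2−6) = (−1)·(−3)·(−7)·(−4) = 84 ≡ 6, so v_5 = 6^{−1} = 11 (mod 13).
  v = [9, 6, 4, 9, 11].
Step 2: syndromes of r = [2, 8, 10, 11, 12] (all sums mod 13).
  S_0 = Σ v_i r_i = 9·2 + 6·8 + 4·10 + 9·11 + 11·12 = 337 ≡ 12.
  S_1 = Σ v_i α_i r_i = 9·3·2 + 6·5·8 + 4·9·10 + 9·6·11 + 11·2·12 = 1512 ≡ 4.
  α_i^2 mod 13 = [9, 12, 3, 10, 4].
  S_2 = Σ v_i α_i^2 r_i = 9·9·2 + 6·12·8 + 4·3·10 + 9·10·11 + 11·4·12 = 2376 ≡ 10.
  S = (12, 4, 10) ≠ 0, so r is not a codeword (an error is present).
Step 3: locate the error. For a single error e at position i, S_ℓ = v_i·e·α_i^ℓ, so α_err = S_1/S_0.
  S_0^{−1} = 12^{−1} = 12 (mod 13), so α_err = 4·12 = 48 ≡ 9 = α_3. Error position i = 3.
  Consistency check: S_2/S_1 = 10·10 = 100 ≡ 9 = α_err ✓ (single-error assumption holds).
Step 4: error magnitude e = S_0/v_3 = S_0·∏_{j≠3}(α_3 − α_j) = 12·10 = 120 ≡ 3 (mod 13).
Step 5: correct position 3: c_3 = r_3 − e = 10 − 3 ≡ 7 (mod 13). Hence c = [2, 8, 7, 11, 12].
  Check: interpolating c through the α_i gives m(x) = 6 + 3·x (degree < 2) with m(α_i) = c_i for every i, so c is indeed a codeword.


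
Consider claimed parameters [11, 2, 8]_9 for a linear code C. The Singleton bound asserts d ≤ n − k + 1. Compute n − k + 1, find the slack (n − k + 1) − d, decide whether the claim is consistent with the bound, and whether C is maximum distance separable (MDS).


Singleton RHS = n − k + 1 = 10, slack = 2, bound satisfied, not MDS.

Singleton bound: d ≤ n − k + 1.
Here n = 11, k = 2, so n − k + 1 = 10.
Given d = 8, check d ≤ 10: YES.
Slack = (n − k + 1) − d = 2.
The code is NOT MDS (slack = 2 > 0).
Description: the claimed parameters are [11, 2, 8]_9; such a code would be non-MDS.


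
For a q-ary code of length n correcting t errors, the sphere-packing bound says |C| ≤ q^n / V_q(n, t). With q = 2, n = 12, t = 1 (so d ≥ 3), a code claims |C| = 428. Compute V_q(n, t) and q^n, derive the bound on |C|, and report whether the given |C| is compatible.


V_q(n, t) = 13, q^n = 4096, Hamming bound = 315, |C| = 428 > bound (violated).

Step 1: Compute V_q(n, t) = Σ_{j=0}^1 C(n, j) (q−1)^j.
  j = 0: C(12,0)·(1)^0 = 1·1 = 1.
  j = 1: C(12,1)·(1)^1 = 12·1 = 12.
  V_q(n, t) = 1 + 12 = 13.
Step 2: q^n = 2^12 = 4096.
Step 3: Hamming bound ⌊q^n / V_q(n,t)⌋ = ⌊4096/13⌋ = 315.
Step 4: Compare |C| = 428 to 315: violated.
The claimed |C| lies above the Hamming bound, so no 2-ary code of length 12 with d ≥ 3 can have 428 codewords.


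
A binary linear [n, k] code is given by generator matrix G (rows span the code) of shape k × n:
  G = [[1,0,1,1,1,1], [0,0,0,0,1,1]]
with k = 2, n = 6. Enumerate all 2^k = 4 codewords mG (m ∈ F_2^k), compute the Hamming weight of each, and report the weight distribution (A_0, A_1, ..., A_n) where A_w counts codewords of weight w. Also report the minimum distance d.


Weight distribution: A_0 = 1, A_2 = 1, A_3 = 1, A_5 = 1. Minimum distance d = 2.

Enumerate all 2^2 = 4 messages m ∈ F_2^2.
For each, compute codeword c = mG in F_2^6, then tally its weight.
  m = 00 → c = 000000, weight = 0.
  m = 10 → c = 101111, weight = 5.
  m = 01 → c = 000011, weight = 2.
  m = 11 → c = 101100, weight = 3.
Tally weights:
  weight 0: 1 codewords.
  weight 2: 1 codewords.
  weight 3: 1 codewords.
  weight 5: 1 codewords.
Minimum distance d = smallest w > 0 with A_w > 0 = 2.
Sanity: Σ A_w = 4 = 2^2 = 4 ✓.


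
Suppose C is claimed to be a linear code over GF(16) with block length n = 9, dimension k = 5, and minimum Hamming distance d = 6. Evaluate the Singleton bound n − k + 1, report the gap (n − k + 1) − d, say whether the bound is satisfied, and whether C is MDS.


Singleton RHS = n − k + 1 = 5, slack = -1, bound violated (no such code; not MDS).

Singleton bound: d ≤ n − k + 1.
Here n = 9, k = 5, so n − k + 1 = 5.
Given d = 6, check d ≤ 5: NO.
Slack = (n − k + 1) − d = -1.
The slack is negative: d = 6 exceeds n − k + 1 = 5 by 1, so the Singleton bound is violated and no linear [9, 5, 6]_16 code can exist. In particular it is not MDS (MDS requires d = n − k + 1 exactly).
Description: the claimed parameters are [9, 5, 6]_16; such a code would be impossible (violates the Singleton bound).


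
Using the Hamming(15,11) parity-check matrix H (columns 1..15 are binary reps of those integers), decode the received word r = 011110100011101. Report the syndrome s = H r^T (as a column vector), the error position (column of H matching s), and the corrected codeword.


s = (0, 0, 1, 0)^T, error position = 2, corrected codeword c = 001110100011101

Compute s = H r^T mod 2 one row at a time:
  s_1 = 0 + 0 + 0 + 1 + 1 + 1 + 0 + 1 = 4 ≡ 0 (mod 2).
  s_2 = 1 + 1 + 0 + 1 + 1 + 1 + 0 + 1 = 6 ≡ 0 (mod 2).
  s_3 = 1 + 1 + 0 + 1 + 0 + 1 + 0 + 1 = 5 ≡ 1 (mod 2).
  s_4 = 0 + 1 + 1 + 1 + 0 + 1 + 1 + 1 = 6 ≡ 0 (mod 2).
s = (0, 0, 1, 0)^T — this equals column 2 of H (binary 0010), so error is at position 2.
Correct: flip bit 2 of r = 011110100011101 to get c = 001110100011101.


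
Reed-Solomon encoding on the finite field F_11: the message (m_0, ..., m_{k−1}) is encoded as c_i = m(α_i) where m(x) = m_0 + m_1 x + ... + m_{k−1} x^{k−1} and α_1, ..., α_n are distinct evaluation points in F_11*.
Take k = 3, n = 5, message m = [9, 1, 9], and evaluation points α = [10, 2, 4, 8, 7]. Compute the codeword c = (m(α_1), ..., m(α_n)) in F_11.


c = [6, 3, 3, 10, 6]

Message polynomial: m(x) = 9 + 1·x + 9·x^2 (mod 11).
For each evaluation point α_i, compute m(α_i) mod 11:
  α_1 = 10: Horner steps 9 → 3 → 6, so m(10) = 6.
  α_2 = 2: Horner steps 9 → 8 → 3, so m(2) = 3.
  α_3 = 4: Horner steps 9 → 4 → 3, so m(4) = 3.
  α_4 = 8: Horner steps 9 → 7 → 10, so m(8) = 10.
  α_5 = 7: Horner steps 9 → 9 → 6, so m(7) = 6.
Codeword c = [6, 3, 3, 10, 6] ∈ F_11^5.


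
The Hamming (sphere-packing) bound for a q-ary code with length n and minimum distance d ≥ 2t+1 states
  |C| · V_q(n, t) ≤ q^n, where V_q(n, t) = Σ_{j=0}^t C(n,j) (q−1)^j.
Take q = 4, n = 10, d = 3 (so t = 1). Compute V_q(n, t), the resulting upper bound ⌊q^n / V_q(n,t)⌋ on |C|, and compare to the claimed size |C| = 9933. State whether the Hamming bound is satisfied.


V_q(n, t) = 31, q^n = 1048576, Hamming bound = 33825, |C| = 9933 ≤ bound (satisfied).

Step 1: Compute V_q(n, t) = Σ_{j=0}^1 C(n, j) (q−1)^j.
  j = 0: C(10,0)·(3)^0 = 1·1 = 1.
  j = 1: C(10,1)·(3)^1 = 10·3 = 30.
  V_q(n, t) = 1 + 30 = 31.
Step 2: q^n = 4^10 = 1048576.
Step 3: Hamming bound ⌊q^n / V_q(n,t)⌋ = ⌊1048576/31⌋ = 33825.
Step 4: Compare |C| = 9933 to 33825: satisfied.
The claimed |C| lies below the Hamming bound.


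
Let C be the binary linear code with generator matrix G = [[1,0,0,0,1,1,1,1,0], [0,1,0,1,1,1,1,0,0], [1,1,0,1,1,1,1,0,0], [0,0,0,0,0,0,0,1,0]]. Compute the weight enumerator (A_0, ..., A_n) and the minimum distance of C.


Weight distribution: A_0 = 1, A_1 = 2, A_2 = 2, A_3 = 3, A_4 = 3, A_5 = 2, A_6 = 2, A_7 = 1. Minimum distance d = 1.

Enumerate all 2^4 = 16 messages m ∈ F_2^4.
For each, compute codeword c = mG in F_2^9, then tally its weight.
  m = 0000 → c = 000000000, weight = 0.
  m = 1000 → c = 100011110, weight = 5.
  m = 0100 → c = 010111100, weight = 5.
  m = 1100 → c = 110100010, weight = 4.
  m = 0010 → c = 110111100, weight = 6.
  m = 1010 → c = 010100010, weight = 3.
  m = 0110 → c = 100000000, weight = 1.
  m = 1110 → c = 000011110, weight = 4.
  m = 0001 → c = 000000010, weight = 1.
  m = 1001 → c = 100011100, weight = 4.
  m = 0101 → c = 010111110, weight = 6.
  m = 1101 → c = 110100000, weight = 3.
  m = 0011 → c = 110111110, weight = 7.
  m = 1011 → c = 010100000, weight = 2.
  m = 0111 → c = 100000010, weight = 2.
  m = 1111 → c = 000011100, weight = 3.
Tally weights:
  weight 0: 1 codewords.
  weight 1: 2 codewords.
  weight 2: 2 codewords.
  weight 3: 3 codewords.
  weight 4: 3 codewords.
  weight 5: 2 codewords.
  weight 6: 2 codewords.
  weight 7: 1 codewords.
Minimum distance d = smallest w > 0 with A_w > 0 = 1.
Sanity: Σ A_w = 16 = 2^4 = 16 ✓.


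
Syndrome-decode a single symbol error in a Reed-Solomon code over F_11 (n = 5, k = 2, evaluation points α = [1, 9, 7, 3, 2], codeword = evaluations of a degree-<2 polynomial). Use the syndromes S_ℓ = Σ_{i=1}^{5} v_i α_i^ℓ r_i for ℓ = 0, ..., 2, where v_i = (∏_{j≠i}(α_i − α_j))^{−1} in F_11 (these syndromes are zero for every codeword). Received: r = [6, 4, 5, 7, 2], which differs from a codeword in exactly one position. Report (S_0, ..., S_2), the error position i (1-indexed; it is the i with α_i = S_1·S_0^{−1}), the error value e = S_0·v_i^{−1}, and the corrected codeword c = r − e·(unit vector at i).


S = (8, 8, 8), error at position 1, error magnitude e = 9, c = [8, 4, 5, 7, 2].

Step 1: column multipliers v_i = (∏_{j≠i}(α_i − α_j))^{−1} mod 11.
  i = 1 (α = 1): (1−9)(1−7)(1−3)(1−2) = (−8)·(−6)·(−2)·(−1) = 96 ≡ 8, so v_1 = 8^{−1} = 7 (mod 11).
  i = 2 (α = 9): (9−1)(9−7)(9−3)(9−2) = 8·2·6·7 = 672 ≡ 1, so v_2 = 1^{−1} = 1 (mod 11).
  i = 3 (α = 7): (7−1)(7−9)(7−3)(7−2) = 6·(−2)·4·5 = −240 ≡ 2, so v_3 = 2^{−1} = 6 (mod 11).
  i = 4 (α = 3): (3−1)(3−9)(3−7)(3−2) = 2·(−6)·(−4)·1 = 48 ≡ 4, so v_4 = 4^{−1} = 3 (mod 11).
  i = 5 (α = 2): (2−1)(2−9)(2−7)(2−3) = 1·(−7)·(−5)·(−1) = −35 ≡ 9, so v_5 = 9^{−1} = 5 (mod 11).
  v = [7, 1, 6, 3, 5].
Step 2: syndromes of r = [6, 4, 5, 7, 2] (all sums mod 11).
  S_0 = Σ v_i r_i = 7·6 + 1·4 + 6·5 + 3·7 + 5·2 = 107 ≡ 8.
  S_1 = Σ v_i α_i r_i = 7·1·6 + 1·9·4 + 6·7·5 + 3·3·7 + 5·2·2 = 371 ≡ 8.
  α_i^2 mod 11 = [1, 4, 5, 9, 4].
  S_2 = Σ v_i α_i^2 r_i = 7·1·6 + 1·4·4 + 6·5·5 + 3·9·7 + 5·4·2 = 437 ≡ 8.
  S = (8, 8, 8) ≠ 0, so r is not a codeword (an error is present).
Step 3: locate the error. For a single error e at position i, S_ℓ = v_i·e·α_i^ℓ, so α_err = S_1/S_0.
  S_0^{−1} = 8^{−1} = 7 (mod 11), so α_err = 8·7 = 56 ≡ 1 = α_1. Error position i = 1.
  Consistency check: S_2/S_1 = 8·7 = 56 ≡ 1 = α_err ✓ (single-error assumption holds).
Step 4: error magnitude e = S_0/v_1 = S_0·∏_{j≠1}(α_1 − α_j) = 8·8 = 64 ≡ 9 (mod 11).
Step 5: correct position 1: c_1 = r_1 − e = 6 − 9 ≡ 8 (mod 11). Hence c = [8, 4, 5, 7, 2].
  Check: interpolating c through the α_i gives m(x) = 3 + 5·x (degree < 2) with m(α_i) = c_i for every i, so c is indeed a codeword.


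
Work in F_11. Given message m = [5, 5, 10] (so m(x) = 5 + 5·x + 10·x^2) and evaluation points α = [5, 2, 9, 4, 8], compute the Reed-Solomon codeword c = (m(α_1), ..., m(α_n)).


c = [5, 0, 2, 9, 3]

Message polynomial: m(x) = 5 + 5·x + 10·x^2 (mod 11).
For each evaluation point α_i, compute m(α_i) mod 11:
  α_1 = 5: Horner steps 10 → 0 → 5, so m(5) = 5.
  α_2 = 2: Horner steps 10 → 3 → 0, so m(2) = 0.
  α_3 = 9: Horner steps 10 → 7 → 2, so m(9) = 2.
  α_4 = 4: Horner steps 10 → 1 → 9, so m(4) = 9.
  α_5 = 8: Horner steps 10 → 8 → 3, so m(8) = 3.
Codeword c = [5, 0, 2, 9, 3] ∈ F_11^5.


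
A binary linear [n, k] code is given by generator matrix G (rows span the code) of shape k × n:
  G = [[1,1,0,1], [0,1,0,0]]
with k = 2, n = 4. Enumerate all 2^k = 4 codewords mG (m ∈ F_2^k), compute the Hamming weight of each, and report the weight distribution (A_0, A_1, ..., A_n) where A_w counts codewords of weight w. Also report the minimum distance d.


Weight distribution: A_0 = 1, A_1 = 1, A_2 = 1, A_3 = 1. Minimum distance d = 1.

Enumerate all 2^2 = 4 messages m ∈ F_2^2.
For each, compute codeword c = mG in F_2^4, then tally its weight.
  m = 00 → c = 0000, weight = 0.
  m = 10 → c = 1101, weight = 3.
  m = 01 → c = 0100, weight = 1.
  m = 11 → c = 1001, weight = 2.
Tally weights:
  weight 0: 1 codewords.
  weight 1: 1 codewords.
  weight 2: 1 codewords.
  weight 3: 1 codewords.
Minimum distance d = smallest w > 0 with A_w > 0 = 1.
Sanity: Σ A_w = 4 = 2^2 = 4 ✓.


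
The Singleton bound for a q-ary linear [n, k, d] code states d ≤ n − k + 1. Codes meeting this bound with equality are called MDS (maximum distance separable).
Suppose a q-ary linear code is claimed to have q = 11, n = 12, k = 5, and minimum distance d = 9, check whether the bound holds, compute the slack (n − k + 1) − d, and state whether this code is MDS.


Singleton RHS = n − k + 1 = 8, slack = -1, bound violated (no such code; not MDS).

Singleton bound: d ≤ n − k + 1.
Here n = 12, k = 5, so n − k + 1 = 8.
Given d = 9, check d ≤ 8: NO.
Slack = (n − k + 1) − d = -1.
The slack is negative: d = 9 exceeds n − k + 1 = 8 by 1, so the Singleton bound is violated and no linear [12, 5, 9]_11 code can exist. In particular it is not MDS (MDS requires d = n − k + 1 exactly).
Description: the claimed parameters are [12, 5, 9]_11; such a code would be impossible (violates the Singleton bound).


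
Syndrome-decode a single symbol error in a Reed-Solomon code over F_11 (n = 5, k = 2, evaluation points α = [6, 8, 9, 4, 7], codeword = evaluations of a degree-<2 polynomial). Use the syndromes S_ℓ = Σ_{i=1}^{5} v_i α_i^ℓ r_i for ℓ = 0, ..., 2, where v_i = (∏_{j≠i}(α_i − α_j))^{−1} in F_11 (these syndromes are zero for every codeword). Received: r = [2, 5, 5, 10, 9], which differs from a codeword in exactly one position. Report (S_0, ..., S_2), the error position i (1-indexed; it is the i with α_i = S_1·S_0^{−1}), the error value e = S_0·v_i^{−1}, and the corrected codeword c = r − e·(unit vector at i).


S = (6, 10, 2), error at position 3, error magnitude e = 4, c = [2, 5, 1, 10, 9].

Step 1: column multipliers v_i = (∏_{j≠i}(α_i − α_j))^{−1} mod 11.
  i = 1 (α = 6): (6−8)(6−9)(6−4)(6−7) = (−2)·(−3)·2·(−1) = −12 ≡ 10, so v_1 = 10^{−1} = 10 (mod 11).
  i = 2 (α = 8): (8−6)(8−9)(8−4)(8−7) = 2·(−1)·4·1 = −8 ≡ 3, so v_2 = 3^{−1} = 4 (mod 11).
  i = 3 (α = 9): (9−6)(9−8)(9−4)(9−7) = 3·1·5·2 = 30 ≡ 8, so v_3 = 8^{−1} = 7 (mod 11).
  i = 4 (α = 4): (4−6)(4−8)(4−9)(4−7) = (−2)·(−4)·(−5)·(−3) = 120 ≡ 10, so v_4 = 10^{−1} = 10 (mod 11).
  i = 5 (α = 7): (7−6)(7−8)(7−9)(7−4) = 1·(−1)·(−2)·3 = 6 ≡ 6, so v_5 = 6^{−1} = 2 (mod 11).
  v = [10, 4, 7, 10, 2].
Step 2: syndromes of r = [2, 5, 5, 10, 9] (all sums mod 11).
  S_0 = Σ v_i r_i = 10·2 + 4·5 + 7·5 + 10·10 + 2·9 = 193 ≡ 6.
  S_1 = Σ v_i α_i r_i = 10·6·2 + 4·8·5 + 7·9·5 + 10·4·10 + 2·7·9 = 1121 ≡ 10.
  α_i^2 mod 11 = [3, 9, 4, 5, 5].
  S_2 = Σ v_i α_i^2 r_i = 10·3·2 + 4·9·5 + 7·4·5 + 10·5·10 + 2·5·9 = 970 ≡ 2.
  S = (6, 10, 2) ≠ 0, so r is not a codeword (an error is present).
Step 3: locate the error. For a single error e at position i, S_ℓ = v_i·e·α_i^ℓ, so α_err = S_1/S_0.
  S_0^{−1} = 6^{−1} = 2 (mod 11), so α_err = 10·2 = 20 ≡ 9 = α_3. Error position i = 3.
  Consistency check: S_2/S_1 = 2·10 = 20 ≡ 9 = α_err ✓ (single-error assumption holds).
Step 4: error magnitude e = S_0/v_3 = S_0·∏_{j≠3}(α_3 − α_j) = 6·8 = 48 ≡ 4 (mod 11).
Step 5: correct position 3: c_3 = r_3 − e = 5 − 4 ≡ 1 (mod 11). Hence c = [2, 5, 1, 10, 9].
  Check: interpolating c through the α_i gives m(x) = 4 + 7·x (degree < 2) with m(α_i) = c_i for every i, so c is indeed a codeword.


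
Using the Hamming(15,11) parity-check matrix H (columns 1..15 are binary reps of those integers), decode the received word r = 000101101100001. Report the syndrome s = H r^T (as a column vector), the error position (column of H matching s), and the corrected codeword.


s = (1, 0, 0, 1)^T, error position = 9, corrected codeword c = 000101100100001

Compute s = H r^T mod 2 one row at a time:
  s_1 = 0 + 1 + 1 + 0 + 0 + 0 + 0 + 1 = 3 ≡ 1 (mod 2).
  s_2 = 1 + 0 + 1 + 1 + 0 + 0 + 0 + 1 = 4 ≡ 0 (mod 2).
  s_3 = 0 + 0 + 1 + 1 + 1 + 0 + 0 + 1 = 4 ≡ 0 (mod 2).
  s_4 = 0 + 0 + 0 + 1 + 1 + 0 + 0 + 1 = 3 ≡ 1 (mod 2).
s = (1, 0, 0, 1)^T — this equals column 9 of H (binary 1001), so error is at position 9.
Correct: flip bit 9 of r = 000101101100001 to get c = 000101100100001.


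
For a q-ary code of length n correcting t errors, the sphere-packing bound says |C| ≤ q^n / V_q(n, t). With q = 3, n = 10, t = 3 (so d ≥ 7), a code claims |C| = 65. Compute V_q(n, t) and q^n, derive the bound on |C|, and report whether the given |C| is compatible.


V_q(n, t) = 1161, q^n = 59049, Hamming bound = 50, |C| = 65 > bound (violated).

Step 1: Compute V_q(n, t) = Σ_{j=0}^3 C(n, j) (q−1)^j.
  j = 0: C(10,0)·(2)^0 = 1·1 = 1.
  j = 1: C(10,1)·(2)^1 = 10·2 = 20.
  j = 2: C(10,2)·(2)^2 = 45·4 = 180.
  j = 3: C(10,3)·(2)^3 = 120·8 = 960.
  V_q(n, t) = 1 + 20 + 180 + 960 = 1161.
Step 2: q^n = 3^10 = 59049.
Step 3: Hamming bound ⌊q^n / V_q(n,t)⌋ = ⌊59049/1161⌋ = 50.
Step 4: Compare |C| = 65 to 50: violated.
The claimed |C| lies above the Hamming bound, so no 3-ary code of length 10 with d ≥ 7 can have 65 codewords.


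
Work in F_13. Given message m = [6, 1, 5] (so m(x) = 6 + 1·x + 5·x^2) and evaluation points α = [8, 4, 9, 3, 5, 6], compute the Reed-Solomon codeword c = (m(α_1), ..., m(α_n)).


c = [9, 12, 4, 2, 6, 10]

Message polynomial: m(x) = 6 + 1·x + 5·x^2 (mod 13).
For each evaluation point α_i, compute m(α_i) mod 13:
  α_1 = 8: Horner steps 5 → 2 → 9, so m(8) = 9.
  α_2 = 4: Horner steps 5 → 8 → 12, so m(4) = 12.
  α_3 = 9: Horner steps 5 → 7 → 4, so m(9) = 4.
  α_4 = 3: Horner steps 5 → 3 → 2, so m(3) = 2.
  α_5 = 5: Horner steps 5 → 0 → 6, so m(5) = 6.
  α_6 = 6: Horner steps 5 → 5 → 10, so m(6) = 10.
Codeword c = [9, 12, 4, 2, 6, 10] ∈ F_13^6.


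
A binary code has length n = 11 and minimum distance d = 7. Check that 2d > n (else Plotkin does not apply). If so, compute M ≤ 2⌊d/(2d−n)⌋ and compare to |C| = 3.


Plotkin bound M ≤ 4; given |C| = 3 ≤ bound (satisfied).

Check applicability: 2d = 14, n = 11.
2d − n = 3 > 0, so Plotkin applies.
Compute d/(2d−n) = 7/3 ≈ 2.3333.
⌊d/(2d−n)⌋ = 2.
Plotkin bound: M ≤ 2·2 = 4.
Given |C| = 3, check: satisfied.
This |C| is below the Plotkin bound.


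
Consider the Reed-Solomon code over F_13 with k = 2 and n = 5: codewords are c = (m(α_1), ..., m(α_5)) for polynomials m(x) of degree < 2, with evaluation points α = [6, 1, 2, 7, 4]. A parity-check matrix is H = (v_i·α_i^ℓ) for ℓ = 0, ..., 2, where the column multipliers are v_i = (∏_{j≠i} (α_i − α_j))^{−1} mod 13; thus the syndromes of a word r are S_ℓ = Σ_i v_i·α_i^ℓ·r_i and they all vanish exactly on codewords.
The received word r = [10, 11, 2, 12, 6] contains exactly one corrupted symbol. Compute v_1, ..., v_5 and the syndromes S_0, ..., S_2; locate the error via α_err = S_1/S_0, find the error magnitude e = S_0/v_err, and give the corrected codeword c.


S = (2, 2, 2), error at position 2, error magnitude e = 11, c = [10, 0, 2, 12, 6].

Step 1: column multipliers v_i = (∏_{j≠i}(α_i − α_j))^{−1} mod 13.
  i = 1 (α = 6): (6−1)(6−2)(6−7)(6−4) = 5·4·(−1)·2 = −40 ≡ 12, so v_1 = 12^{−1} = 12 (mod 13).
  i = 2 (α = 1): (1−6)(1−2)(1−7)(1−4) = (−5)·(−1)·(−6)·(−3) = 90 ≡ 12, so v_2 = 12^{−1} = 12 (mod 13).
  i = 3 (α = 2): (2−6)(2−1)(2−7)(2−4) = (−4)·1·(−5)·(−2) = −40 ≡ 12, so v_3 = 12^{−1} = 12 (mod 13).
  i = 4 (α = 7): (7−6)(7−1)(7−2)(7−4) = 1·6·5·3 = 90 ≡ 12, so v_4 = 12^{−1} = 12 (mod 13).
  i = 5 (α = 4): (4−6)(4−1)(4−2)(4−7) = (−2)·3·2·(−3) = 36 ≡ 10, so v_5 = 10^{−1} = 4 (mod 13).
  v = [12, 12, 12, 12, 4].
Step 2: syndromes of r = [10, 11, 2, 12, 6] (all sums mod 13).
  S_0 = Σ v_i r_i = 12·10 + 12·11 + 12·2 + 12·12 + 4·6 = 444 ≡ 2.
  S_1 = Σ v_i α_i r_i = 12·6·10 + 12·1·11 + 12·2·2 + 12·7·12 + 4·4·6 = 2004 ≡ 2.
  α_i^2 mod 13 = [10, 1, 4, 10, 3].
  S_2 = Σ v_i α_i^2 r_i = 12·10·10 + 12·1·11 + 12·4·2 + 12·10·12 + 4·3·6 = 2940 ≡ 2.
  S = (2, 2, 2) ≠ 0, so r is not a codeword (an error is present).
Step 3: locate the error. For a single error e at position i, S_ℓ = v_i·e·α_i^ℓ, so α_err = S_1/S_0.
  S_0^{−1} = 2^{−1} = 7 (mod 13), so α_err = 2·7 = 14 ≡ 1 = α_2. Error position i = 2.
  Consistency check: S_2/S_1 = 2·7 = 14 ≡ 1 = α_err ✓ (single-error assumption holds).
Step 4: error magnitude e = S_0/v_2 = S_0·∏_{j≠2}(α_2 − α_j) = 2·12 = 24 ≡ 11 (mod 13).
Step 5: correct position 2: c_2 = r_2 − e = 11 − 11 ≡ 0 (mod 13). Hence c = [10, 0, 2, 12, 6].
  Check: interpolating c through the α_i gives m(x) = 11 + 2·x (degree < 2) with m(α_i) = c_i for every i, so c is indeed a codeword.


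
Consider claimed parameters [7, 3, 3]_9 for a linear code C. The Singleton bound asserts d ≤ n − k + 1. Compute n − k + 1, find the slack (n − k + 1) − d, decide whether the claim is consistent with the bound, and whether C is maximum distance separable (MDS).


Singleton RHS = n − k + 1 = 5, slack = 2, bound satisfied, not MDS.

Singleton bound: d ≤ n − k + 1.
Here n = 7, k = 3, so n − k + 1 = 5.
Given d = 3, check d ≤ 5: YES.
Slack = (n − k + 1) − d = 2.
The code is NOT MDS (slack = 2 > 0).
Description: the claimed parameters are [7, 3, 3]_9; such a code would be non-MDS.


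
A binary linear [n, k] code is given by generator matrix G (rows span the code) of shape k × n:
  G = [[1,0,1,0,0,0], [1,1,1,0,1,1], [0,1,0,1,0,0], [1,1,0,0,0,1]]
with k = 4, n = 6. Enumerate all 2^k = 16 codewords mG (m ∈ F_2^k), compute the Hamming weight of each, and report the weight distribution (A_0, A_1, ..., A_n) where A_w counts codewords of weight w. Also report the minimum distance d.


Weight distribution: A_0 = 1, A_2 = 4, A_3 = 6, A_4 = 3, A_5 = 2. Minimum distance d = 2.

Enumerate all 2^4 = 16 messages m ∈ F_2^4.
For each, compute codeword c = mG in F_2^6, then tally its weight.
  m = 0000 → c = 000000, weight = 0.
  m = 1000 → c = 101000, weight = 2.
  m = 0100 → c = 111011, weight = 5.
  m = 1100 → c = 010011, weight = 3.
  m = 0010 → c = 010100, weight = 2.
  m = 1010 → c = 111100, weight = 4.
  m = 0110 → c = 101111, weight = 5.
  m = 1110 → c = 000111, weight = 3.
  m = 0001 → c = 110001, weight = 3.
  m = 1001 → c = 011001, weight = 3.
  m = 0101 → c = 001010, weight = 2.
  m = 1101 → c = 100010, weight = 2.
  m = 0011 → c = 100101, weight = 3.
  m = 1011 → c = 001101, weight = 3.
  m = 0111 → c = 011110, weight = 4.
  m = 1111 → c = 110110, weight = 4.
Tally weights:
  weight 0: 1 codewords.
  weight 2: 4 codewords.
  weight 3: 6 codewords.
  weight 4: 3 codewords.
  weight 5: 2 codewords.
Minimum distance d = smallest w > 0 with A_w > 0 = 2.
Sanity: Σ A_w = 16 = 2^4 = 16 ✓.


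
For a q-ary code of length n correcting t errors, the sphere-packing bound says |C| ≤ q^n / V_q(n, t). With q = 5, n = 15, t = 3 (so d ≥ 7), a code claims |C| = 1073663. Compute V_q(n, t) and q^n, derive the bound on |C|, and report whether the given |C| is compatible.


V_q(n, t) = 30861, q^n = 30517578125, Hamming bound = 988871, |C| = 1073663 > bound (violated).

Step 1: Compute V_q(n, t) = Σ_{j=0}^3 C(n, j) (q−1)^j.
  j = 0: C(15,0)·(4)^0 = 1·1 = 1.
  j = 1: C(15,1)·(4)^1 = 15·4 = 60.
  j = 2: C(15,2)·(4)^2 = 105·16 = 1680.
  j = 3: C(15,3)·(4)^3 = 455·64 = 29120.
  V_q(n, t) = 1 + 60 + 1680 + 29120 = 30861.
Step 2: q^n = 5^15 = 30517578125.
Step 3: Hamming bound ⌊q^n / V_q(n,t)⌋ = ⌊30517578125/30861⌋ = 988871.
Step 4: Compare |C| = 1073663 to 988871: violated.
The claimed |C| lies above the Hamming bound, so no 5-ary code of length 15 with d ≥ 7 can have 1073663 codewords.


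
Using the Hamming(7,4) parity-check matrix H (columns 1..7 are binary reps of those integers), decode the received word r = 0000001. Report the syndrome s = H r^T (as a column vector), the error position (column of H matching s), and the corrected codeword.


s = (1, 1, 1)^T, error position = 7, corrected codeword c = 0000000

Compute s = H r^T mod 2 one row at a time:
  s_1 = 0 + 0 + 0 + 1 = 1 ≡ 1 (mod 2).
  s_2 = 0 + 0 + 0 + 1 = 1 ≡ 1 (mod 2).
  s_3 = 0 + 0 + 0 + 1 = 1 ≡ 1 (mod 2).
s = (1, 1, 1)^T — this equals column 7 of H (binary 111), so error is at position 7.
Correct: flip bit 7 of r = 0000001 to get c = 0000000.


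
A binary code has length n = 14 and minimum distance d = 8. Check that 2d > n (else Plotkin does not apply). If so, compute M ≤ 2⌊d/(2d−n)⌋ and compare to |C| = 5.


Plotkin bound M ≤ 8; given |C| = 5 ≤ bound (satisfied).

Check applicability: 2d = 16, n = 14.
2d − n = 2 > 0, so Plotkin applies.
Compute d/(2d−n) = 8/2 ≈ 4.0000.
⌊d/(2d−n)⌋ = 4.
Plotkin bound: M ≤ 2·4 = 8.
Given |C| = 5, check: satisfied.
This |C| is below the Plotkin bound.


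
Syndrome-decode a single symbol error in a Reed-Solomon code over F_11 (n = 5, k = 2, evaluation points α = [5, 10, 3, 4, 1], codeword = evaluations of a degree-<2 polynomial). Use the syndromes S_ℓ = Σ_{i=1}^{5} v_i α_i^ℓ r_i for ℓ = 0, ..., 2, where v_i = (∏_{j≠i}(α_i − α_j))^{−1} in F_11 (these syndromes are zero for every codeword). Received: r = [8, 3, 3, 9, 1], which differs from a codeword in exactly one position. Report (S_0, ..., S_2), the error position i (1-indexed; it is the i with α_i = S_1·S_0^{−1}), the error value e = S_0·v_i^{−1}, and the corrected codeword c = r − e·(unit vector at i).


S = (3, 9, 5), error at position 3, error magnitude e = 4, c = [8, 3, 10, 9, 1].

Step 1: column multipliers v_i = (∏_{j≠i}(α_i − α_j))^{−1} mod 11.
  i = 1 (α = 5): (5−10)(5−3)(5−4)(5−1) = (−5)·2·1·4 = −40 ≡ 4, so v_1 = 4^{−1} = 3 (mod 11).
  i = 2 (α = 10): (10−5)(10−3)(10−4)(10−1) = 5·7·6·9 = 1890 ≡ 9, so v_2 = 9^{−1} = 5 (mod 11).
  i = 3 (α = 3): (3−5)(3−10)(3−4)(3−1) = (−2)·(−7)·(−1)·2 = −28 ≡ 5, so v_3 = 5^{−1} = 9 (mod 11).
  i = 4 (α = 4): (4−5)(4−10)(4−3)(4−1) = (−1)·(−6)·1·3 = 18 ≡ 7, so v_4 = 7^{−1} = 8 (mod 11).
  i = 5 (α = 1): (1−5)(1−10)(1−3)(1−4) = (−4)·(−9)·(−2)·(−3) = 216 ≡ 7, so v_5 = 7^{−1} = 8 (mod 11).
  v = [3, 5, 9, 8, 8].
Step 2: syndromes of r = [8, 3, 3, 9, 1] (all sums mod 11).
  S_0 = Σ v_i r_i = 3·8 + 5·3 + 9·3 + 8·9 + 8·1 = 146 ≡ 3.
  S_1 = Σ v_i α_i r_i = 3·5·8 + 5·10·3 + 9·3·3 + 8·4·9 + 8·1·1 = 647 ≡ 9.
  α_i^2 mod 11 = [3, 1, 9, 5, 1].
  S_2 = Σ v_i α_i^2 r_i = 3·3·8 + 5·1·3 + 9·9·3 + 8·5·9 + 8·1·1 = 698 ≡ 5.
  S = (3, 9, 5) ≠ 0, so r is not a codeword (an error is present).
Step 3: locate the error. For a single error e at position i, S_ℓ = v_i·e·α_i^ℓ, so α_err = S_1/S_0.
  S_0^{−1} = 3^{−1} = 4 (mod 11), so α_err = 9·4 = 36 ≡ 3 = α_3. Error position i = 3.
  Consistency check: S_2/S_1 = 5·5 = 25 ≡ 3 = α_err ✓ (single-error assumption holds).
Step 4: error magnitude e = S_0/v_3 = S_0·∏_{j≠3}(α_3 − α_j) = 3·5 = 15 ≡ 4 (mod 11).
Step 5: correct position 3: c_3 = r_3 − e = 3 − 4 ≡ 10 (mod 11). Hence c = [8, 3, 10, 9, 1].
  Check: interpolating c through the α_i gives m(x) = 2 + 10·x (degree < 2) with m(α_i) = c_i for every i, so c is indeed a codeword.


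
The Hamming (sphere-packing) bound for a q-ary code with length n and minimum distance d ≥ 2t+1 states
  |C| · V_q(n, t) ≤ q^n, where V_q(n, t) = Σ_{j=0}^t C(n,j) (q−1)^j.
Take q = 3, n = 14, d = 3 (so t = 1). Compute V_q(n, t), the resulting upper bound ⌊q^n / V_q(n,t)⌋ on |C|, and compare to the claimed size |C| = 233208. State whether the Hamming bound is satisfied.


V_q(n, t) = 29, q^n = 4782969, Hamming bound = 164929, |C| = 233208 > bound (violated).

Step 1: Compute V_q(n, t) = Σ_{j=0}^1 C(n, j) (q−1)^j.
  j = 0: C(14,0)·(2)^0 = 1·1 = 1.
  j = 1: C(14,1)·(2)^1 = 14·2 = 28.
  V_q(n, t) = 1 + 28 = 29.
Step 2: q^n = 3^14 = 4782969.
Step 3: Hamming bound ⌊q^n / V_q(n,t)⌋ = ⌊4782969/29⌋ = 164929.
Step 4: Compare |C| = 233208 to 164929: violated.
The claimed |C| lies above the Hamming bound, so no 3-ary code of length 14 with d ≥ 3 can have 233208 codewords.


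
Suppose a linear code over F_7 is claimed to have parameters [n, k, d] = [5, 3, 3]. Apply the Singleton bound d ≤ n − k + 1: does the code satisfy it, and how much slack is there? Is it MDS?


Singleton RHS = n − k + 1 = 3, slack = 0, bound satisfied, MDS.

Singleton bound: d ≤ n − k + 1.
Here n = 5, k = 3, so n − k + 1 = 3.
Given d = 3, check d ≤ 3: YES.
Slack = (n − k + 1) − d = 0.
The code is MDS (slack = 0).
Description: the claimed parameters are [5, 3, 3]_7; such a code would be MDS (meets Singleton bound).


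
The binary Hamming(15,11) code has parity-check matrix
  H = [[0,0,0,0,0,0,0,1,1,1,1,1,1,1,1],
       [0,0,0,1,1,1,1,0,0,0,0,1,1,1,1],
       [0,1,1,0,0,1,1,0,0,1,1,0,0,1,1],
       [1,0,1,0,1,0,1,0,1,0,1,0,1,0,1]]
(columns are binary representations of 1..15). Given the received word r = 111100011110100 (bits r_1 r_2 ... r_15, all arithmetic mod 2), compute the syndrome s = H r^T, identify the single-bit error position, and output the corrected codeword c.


s = (1, 0, 0, 1)^T, error position = 9, corrected codeword c = 111100010110100

Compute s = H r^T mod 2 one row at a time:
  s_1 = 1 + 1 + 1 + 1 + 0 + 1 + 0 + 0 = 5 ≡ 1 (mod 2).
  s_2 = 1 + 0 + 0 + 0 + 0 + 1 + 0 + 0 = 2 ≡ 0 (mod 2).
  s_3 = 1 + 1 + 0 + 0 + 1 + 1 + 0 + 0 = 4 ≡ 0 (mod 2).
  s_4 = 1 + 1 + 0 + 0 + 1 + 1 + 1 + 0 = 5 ≡ 1 (mod 2).
s = (1, 0, 0, 1)^T — this equals column 9 of H (binary 1001), so error is at position 9.
Correct: flip bit 9 of r = 111100011110100 to get c = 111100010110100.


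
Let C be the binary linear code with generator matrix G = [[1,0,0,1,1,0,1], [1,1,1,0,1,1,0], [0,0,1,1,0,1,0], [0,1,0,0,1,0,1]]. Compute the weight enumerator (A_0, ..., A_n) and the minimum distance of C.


Weight distribution: A_0 = 1, A_1 = 1, A_2 = 1, A_3 = 4, A_4 = 5, A_5 = 3, A_6 = 1. Minimum distance d = 1.

Enumerate all 2^4 = 16 messages m ∈ F_2^4.
For each, compute codeword c = mG in F_2^7, then tally its weight.
  m = 0000 → c = 0000000, weight = 0.
  m = 1000 → c = 1001101, weight = 4.
  m = 0100 → c = 1110110, weight = 5.
  m = 1100 → c = 0111011, weight = 5.
  m = 0010 → c = 0011010, weight = 3.
  m = 1010 → c = 1010111, weight = 5.
  m = 0110 → c = 1101100, weight = 4.
  m = 1110 → c = 0100001, weight = 2.
  m = 0001 → c = 0100101, weight = 3.
  m = 1001 → c = 1101000, weight = 3.
  m = 0101 → c = 1010011, weight = 4.
  m = 1101 → c = 0011110, weight = 4.
  m = 0011 → c = 0111111, weight = 6.
  m = 1011 → c = 1110010, weight = 4.
  m = 0111 → c = 1001001, weight = 3.
  m = 1111 → c = 0000100, weight = 1.
Tally weights:
  weight 0: 1 codewords.
  weight 1: 1 codewords.
  weight 2: 1 codewords.
  weight 3: 4 codewords.
  weight 4: 5 codewords.
  weight 5: 3 codewords.
  weight 6: 1 codewords.
Minimum distance d = smallest w > 0 with A_w > 0 = 1.
Sanity: Σ A_w = 16 = 2^4 = 16 ✓.


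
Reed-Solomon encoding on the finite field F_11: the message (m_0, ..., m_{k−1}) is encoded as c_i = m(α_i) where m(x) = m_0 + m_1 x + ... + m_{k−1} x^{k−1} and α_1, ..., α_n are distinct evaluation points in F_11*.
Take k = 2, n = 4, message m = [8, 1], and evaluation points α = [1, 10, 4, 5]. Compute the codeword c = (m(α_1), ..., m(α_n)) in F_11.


c = [9, 7, 1, 2]

Message polynomial: m(x) = 8 + 1·x (mod 11).
For each evaluation point α_i, compute m(α_i) mod 11:
  α_1 = 1: Horner steps 1 → 9, so m(1) = 9.
  α_2 = 10: Horner steps 1 → 7, so m(10) = 7.
  α_3 = 4: Horner steps 1 → 1, so m(4) = 1.
  α_4 = 5: Horner steps 1 → 2, so m(5) = 2.
Codeword c = [9, 7, 1, 2] ∈ F_11^4.


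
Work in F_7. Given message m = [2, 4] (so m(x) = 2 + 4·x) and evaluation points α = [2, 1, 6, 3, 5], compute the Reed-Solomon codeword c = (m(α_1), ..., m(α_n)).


c = [3, 6, 5, 0, 1]

Message polynomial: m(x) = 2 + 4·x (mod 7).
For each evaluation point α_i, compute m(α_i) mod 7:
  α_1 = 2: Horner steps 4 → 3, so m(2) = 3.
  α_2 = 1: Horner steps 4 → 6, so m(1) = 6.
  α_3 = 6: Horner steps 4 → 5, so m(6) = 5.
  α_4 = 3: Horner steps 4 → 0, so m(3) = 0.
  α_5 = 5: Horner steps 4 → 1, so m(5) = 1.
Codeword c = [3, 6, 5, 0, 1] ∈ F_7^5.


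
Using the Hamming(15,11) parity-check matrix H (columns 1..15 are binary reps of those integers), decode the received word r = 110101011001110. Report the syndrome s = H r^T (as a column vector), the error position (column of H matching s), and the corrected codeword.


s = (1, 1, 1, 1)^T, error position = 15, corrected codeword c = 110101011001111

Compute s = H r^T mod 2 one row at a time:
  s_1 = 1 + 1 + 0 + 0 + 1 + 1 + 1 + 0 = 5 ≡ 1 (mod 2).
  s_2 = 1 + 0 + 1 + 0 + 1 + 1 + 1 + 0 = 5 ≡ 1 (mod 2).
  s_3 = 1 + 0 + 1 + 0 + 0 + 0 + 1 + 0 = 3 ≡ 1 (mod 2).
  s_4 = 1 + 0 + 0 + 0 + 1 + 0 + 1 + 0 = 3 ≡ 1 (mod 2).
s = (1, 1, 1, 1)^T — this equals column 15 of H (binary 1111), so error is at position 15.
Correct: flip bit 15 of r = 110101011001110 to get c = 110101011001111.


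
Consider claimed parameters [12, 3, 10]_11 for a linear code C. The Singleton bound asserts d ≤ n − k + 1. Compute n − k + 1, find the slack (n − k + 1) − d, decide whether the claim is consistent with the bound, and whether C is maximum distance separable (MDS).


Singleton RHS = n − k + 1 = 10, slack = 0, bound satisfied, MDS.

Singleton bound: d ≤ n − k + 1.
Here n = 12, k = 3, so n − k + 1 = 10.
Given d = 10, check d ≤ 10: YES.
Slack = (n − k + 1) − d = 0.
The code is MDS (slack = 0).
Description: the claimed parameters are [12, 3, 10]_11; such a code would be MDS (meets Singleton bound).


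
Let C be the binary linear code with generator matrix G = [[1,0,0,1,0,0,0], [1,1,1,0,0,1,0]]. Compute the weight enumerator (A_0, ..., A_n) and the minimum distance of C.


Weight distribution: A_0 = 1, A_2 = 1, A_4 = 2. Minimum distance d = 2.

Enumerate all 2^2 = 4 messages m ∈ F_2^2.
For each, compute codeword c = mG in F_2^7, then tally its weight.
  m = 00 → c = 0000000, weight = 0.
  m = 10 → c = 1001000, weight = 2.
  m = 01 → c = 1110010, weight = 4.
  m = 11 → c = 0111010, weight = 4.
Tally weights:
  weight 0: 1 codewords.
  weight 2: 1 codewords.
  weight 4: 2 codewords.
Minimum distance d = smallest w > 0 with A_w > 0 = 2.
Sanity: Σ A_w = 4 = 2^2 = 4 ✓.


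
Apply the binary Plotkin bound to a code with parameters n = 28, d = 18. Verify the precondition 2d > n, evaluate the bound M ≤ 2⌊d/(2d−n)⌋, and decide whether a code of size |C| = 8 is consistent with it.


Plotkin bound M ≤ 4; given |C| = 8 > bound (violated).

Check applicability: 2d = 36, n = 28.
2d − n = 8 > 0, so Plotkin applies.
Compute d/(2d−n) = 18/8 ≈ 2.2500.
⌊d/(2d−n)⌋ = 2.
Plotkin bound: M ≤ 2·2 = 4.
Given |C| = 8, check: VIOLATED.
This |C| is above the Plotkin bound, so no binary code with n = 28, d = 18 and 8 codewords exists.


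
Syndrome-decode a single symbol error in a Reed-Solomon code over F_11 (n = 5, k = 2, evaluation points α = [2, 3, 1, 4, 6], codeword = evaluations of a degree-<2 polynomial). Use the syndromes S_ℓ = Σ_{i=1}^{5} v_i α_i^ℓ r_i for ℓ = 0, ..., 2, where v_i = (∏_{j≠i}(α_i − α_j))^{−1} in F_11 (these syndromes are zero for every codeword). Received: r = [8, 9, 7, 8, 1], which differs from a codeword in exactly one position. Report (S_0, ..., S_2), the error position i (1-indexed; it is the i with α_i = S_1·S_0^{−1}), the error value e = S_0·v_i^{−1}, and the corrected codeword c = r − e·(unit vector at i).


S = (2, 8, 10), error at position 4, error magnitude e = 9, c = [8, 9, 7, 10, 1].

Step 1: column multipliers v_i = (∏_{j≠i}(α_i − α_j))^{−1} mod 11.
  i = 1 (α = 2): (2−3)(2−1)(2−4)(2−6) = (−1)·1·(−2)·(−4) = −8 ≡ 3, so v_1 = 3^{−1} = 4 (mod 11).
  i = 2 (α = 3): (3−2)(3−1)(3−4)(3−6) = 1·2·(−1)·(−3) = 6 ≡ 6, so v_2 = 6^{−1} = 2 (mod 11).
  i = 3 (α = 1): (1−2)(1−3)(1−4)(1−6) = (−1)·(−2)·(−3)·(−5) = 30 ≡ 8, so v_3 = 8^{−1} = 7 (mod 11).
  i = 4 (α = 4): (4−2)(4−3)(4−1)(4−6) = 2·1·3·(−2) = −12 ≡ 10, so v_4 = 10^{−1} = 10 (mod 11).
  i = 5 (α = 6): (6−2)(6−3)(6−1)(6−4) = 4·3·5·2 = 120 ≡ 10, so v_5 = 10^{−1} = 10 (mod 11).
  v = [4, 2, 7, 10, 10].
Step 2: syndromes of r = [8, 9, 7, 8, 1] (all sums mod 11).
  S_0 = Σ v_i r_i = 4·8 + 2·9 + 7·7 + 10·8 + 10·1 = 189 ≡ 2.
  S_1 = Σ v_i α_i r_i = 4·2·8 + 2·3·9 + 7·1·7 + 10·4·8 + 10·6·1 = 547 ≡ 8.
  α_i^2 mod 11 = [4, 9, 1, 5, 3].
  S_2 = Σ v_i α_i^2 r_i = 4·4·8 + 2·9·9 + 7·1·7 + 10·5·8 + 10·3·1 = 769 ≡ 10.
  S = (2, 8, 10) ≠ 0, so r is not a codeword (an error is present).
Step 3: locate the error. For a single error e at position i, S_ℓ = v_i·e·α_i^ℓ, so α_err = S_1/S_0.
  S_0^{−1} = 2^{−1} = 6 (mod 11), so α_err = 8·6 = 48 ≡ 4 = α_4. Error position i = 4.
  Consistency check: S_2/S_1 = 10·7 = 70 ≡ 4 = α_err ✓ (single-error assumption holds).
Step 4: error magnitude e = S_0/v_4 = S_0·∏_{j≠4}(α_4 − α_j) = 2·10 = 20 ≡ 9 (mod 11).
Step 5: correct position 4: c_4 = r_4 − e = 8 − 9 ≡ 10 (mod 11). Hence c = [8, 9, 7, 10, 1].
  Check: interpolating c through the α_i gives m(x) = 6 + 1·x (degree < 2) with m(α_i) = c_i for every i, so c is indeed a codeword.
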